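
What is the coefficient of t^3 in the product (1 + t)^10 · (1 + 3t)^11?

11010

Coefficient of t^3 = Σ_{j} C(10,j)·1^j·C(11,3-j)·3^(3-j) for j from 0 to 3.
= 4455 + 4950 + 1485 + 120 = 11010.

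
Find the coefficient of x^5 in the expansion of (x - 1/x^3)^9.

General term: C(9,j)·(x)^j·(-1/x^3)^(9-j), with x-exponent 1j − 3(9−j) = 4j − 27.
Set 4j − 27 = 5: j = 8.
C(9,8) = 9; 1^8 = 1; (-1)^1 = -1.
Coefficient = 9 · 1 · (-1) = -9.

-9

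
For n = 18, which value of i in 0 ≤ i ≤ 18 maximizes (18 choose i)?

9

C(18,i) is maximized at i = 18/2 = 9.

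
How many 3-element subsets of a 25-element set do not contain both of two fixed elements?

2277

All 3-subsets: C(25,3) = 2300. Those containing both fixed elements: C(23,1) = 23.
2300 − 23 = 2277.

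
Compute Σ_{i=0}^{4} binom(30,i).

31931

1 + 30 + 435 + 4060 + 27405 = 31931.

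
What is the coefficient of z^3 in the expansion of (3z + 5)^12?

The general term is C(12,j)·(3z)^j·(5)^(12-j); the z^3 term has j = 3.
C(12,3) = 220.
Coefficient = C(12,3) · 3^3 · 5^9 = 220 · 27 · 1953125 = 11601562500.

11601562500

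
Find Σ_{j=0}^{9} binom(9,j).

The entries of row 9 sum to 2^9 = 512.

512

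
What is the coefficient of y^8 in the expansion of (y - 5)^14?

46921875

The general term is C(14,j)·(y)^j·(-5)^(14-j); the y^8 term has j = 8.
C(14,8) = 3003.
Coefficient = C(14,8) · (-5)^6 = 3003 · 15625 = 46921875.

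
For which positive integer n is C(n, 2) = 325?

n(n−1)/2 = 325 ⇒ n(n−1) = 650. Since 26·25 = 650, n = 26.

26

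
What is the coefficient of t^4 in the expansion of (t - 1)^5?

-5

The general term is C(5,j)·(t)^j·(-1)^(5-j); the t^4 term has j = 4.
C(5,4) = 5.
Coefficient = C(5,4) · (-1)^1 = 5 · (-1) = -5.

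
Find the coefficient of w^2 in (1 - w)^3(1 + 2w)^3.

-3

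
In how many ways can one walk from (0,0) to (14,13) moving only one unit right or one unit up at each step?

20058300

Each path is a sequence of 27 steps with 14 rights: C(27,14) = 20058300.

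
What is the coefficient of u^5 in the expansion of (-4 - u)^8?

3584

The general term is C(8,j)·(-4)^j·(-u)^(8-j); the u^5 term has j = 3.
C(8,3) = 56.
Coefficient = C(8,3) · (-4)^3 · (-1)^5 = 56 · (-64) · (-1) = 3584.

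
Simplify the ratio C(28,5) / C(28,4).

24/5

C(n,k+1)/C(n,k) = (n−k)/(k+1) = (28−4)/(4+1) = 24/5.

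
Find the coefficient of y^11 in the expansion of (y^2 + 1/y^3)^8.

8

General term: C(8,j)·(y^2)^j·(1/y^3)^(8-j), with y-exponent 2j − 3(8−j) = 5j − 24.
Set 5j − 24 = 11: j = 7.
C(8,7) = 8; 1^7 = 1; 1^1 = 1.
Coefficient = 8 · 1 · 1 = 8.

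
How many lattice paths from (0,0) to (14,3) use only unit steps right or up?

680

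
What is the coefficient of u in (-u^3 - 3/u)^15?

General term: C(15,j)·(-u^3)^j·(-3/u)^(15-j), with u-exponent 3j − 1(15−j) = 4j − 15.
Set 4j − 15 = 1: j = 4.
C(15,4) = 1365; (-1)^4 = 1; (-3)^11 = -177147.
Coefficient = 1365 · 1 · (-177147) = -241805655.

-241805655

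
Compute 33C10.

92561040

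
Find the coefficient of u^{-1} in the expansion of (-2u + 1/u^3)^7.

-672

General term: C(7,j)·(-2u)^j·(1/u^3)^(7-j), with u-exponent 1j − 3(7−j) = 4j − 21.
Set 4j − 21 = -1: j = 5.
C(7,5) = 21; (-2)^5 = -32; 1^2 = 1.
Coefficient = 21 · (-32) · 1 = -672.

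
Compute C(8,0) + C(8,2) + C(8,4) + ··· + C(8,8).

128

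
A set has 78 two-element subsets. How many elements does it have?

n(n−1)/2 = 78 ⇒ n(n−1) = 156. Since 13·12 = 156, n = 13.

13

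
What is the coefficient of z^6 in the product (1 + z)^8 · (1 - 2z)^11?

Coefficient of z^6 = Σ_{j} C(8,j)·1^j·C(11,6-j)·(-2)^(6-j) for j from 0 to 6.
= 29568 + (-118272) + 147840 + (-73920) + 15400 + (-1232) + 28 = -588.

-588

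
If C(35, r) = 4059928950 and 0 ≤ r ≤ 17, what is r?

C(35,r) increases on 0 ≤ r ≤ 17. C(35,15) = 3247943160 and C(35,16) = 4059928950, so r = 16.

16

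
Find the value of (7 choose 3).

35

C(7,3) = (7·6·5) / 3! = 210 / 6 = 35.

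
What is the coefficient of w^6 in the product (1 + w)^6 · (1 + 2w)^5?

Coefficient of w^6 = Σ_{j} C(6,j)·1^j·C(5,6-j)·2^(6-j) for j from 1 to 6.
= 192 + 1200 + 1600 + 600 + 60 + 1 = 3653.

3653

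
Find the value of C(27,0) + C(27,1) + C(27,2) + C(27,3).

1 + 27 + 351 + 2925 = 3304.

3304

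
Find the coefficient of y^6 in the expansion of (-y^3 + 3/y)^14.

-39405366

General term: C(14,j)·(-y^3)^j·(3/y)^(14-j), with y-exponent 3j − 1(14−j) = 4j − 14.
Set 4j − 14 = 6: j = 5.
C(14,5) = 2002; (-1)^5 = -1; 3^9 = 19683.
Coefficient = 2002 · (-1) · 19683 = -39405366.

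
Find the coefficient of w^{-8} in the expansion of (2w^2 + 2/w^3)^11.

General term: C(11,j)·(2w^2)^j·(2/w^3)^(11-j), with w-exponent 2j − 3(11−j) = 5j − 33.
Set 5j − 33 = -8: j = 5.
C(11,5) = 462; 2^5 = 32; 2^6 = 64.
Coefficient = 462 · 32 · 64 = 946176.

946176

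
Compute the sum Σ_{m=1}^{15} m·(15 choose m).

245760

Since m·C(15,m) = 15·C(14,m−1), the sum is 15·2^14 = 15·16384 = 245760.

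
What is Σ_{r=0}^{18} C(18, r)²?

By Vandermonde's identity, Σ C(18,r)² = C(36,18) = 9075135300.

9075135300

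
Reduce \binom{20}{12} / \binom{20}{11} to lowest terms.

C(n,k+1)/C(n,k) = (n−k)/(k+1) = (20−11)/(11+1) = 9/12 = 3/4.

3/4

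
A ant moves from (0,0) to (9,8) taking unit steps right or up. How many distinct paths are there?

Each path is a sequence of 17 steps with 9 rights: C(17,9) = 24310.

24310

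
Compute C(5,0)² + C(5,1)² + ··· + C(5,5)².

252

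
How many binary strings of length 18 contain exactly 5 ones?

Choose the 5 positions: C(18,5) = 8568.

8568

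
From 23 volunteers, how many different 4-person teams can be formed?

This is C(23,4) = 8855.

8855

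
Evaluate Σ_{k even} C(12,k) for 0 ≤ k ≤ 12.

2048

Even-k terms of row 12 sum to 2^11 = 2048.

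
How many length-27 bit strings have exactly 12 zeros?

17383860

Choose the 12 positions: C(27,12) = 17383860.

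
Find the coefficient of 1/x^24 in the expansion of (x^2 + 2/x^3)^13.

292864

General term: C(13,j)·(x^2)^j·(2/x^3)^(13-j), with x-exponent 2j − 3(13−j) = 5j − 39.
Set 5j − 39 = -24: j = 3.
C(13,3) = 286; 1^3 = 1; 2^10 = 1024.
Coefficient = 286 · 1 · 1024 = 292864.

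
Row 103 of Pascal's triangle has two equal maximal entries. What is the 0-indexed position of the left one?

51

For odd n = 103, C(103,i) peaks at i = (n−1)/2 and (n+1)/2; the smaller is 51.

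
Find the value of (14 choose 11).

364

C(14,11) = C(14,3) by symmetry.
C(14,3) = (14·13·12) / 3! = 2184 / 6 = 364.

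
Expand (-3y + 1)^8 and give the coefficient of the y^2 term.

252

The general term is C(8,j)·(-3y)^j·(1)^(8-j); the y^2 term has j = 2.
C(8,2) = 28.
Coefficient = C(8,2) · (-3)^2 = 28 · 9 = 252.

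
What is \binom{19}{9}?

C(19,9) = (19·18·17·16·15·14·13·12·11) / 9! = 33522128640 / 362880 = 92378.

92378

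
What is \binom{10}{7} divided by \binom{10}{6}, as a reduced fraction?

4/7

C(n,k+1)/C(n,k) = (n−k)/(k+1) = (10−6)/(6+1) = 4/7.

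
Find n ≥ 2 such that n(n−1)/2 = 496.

32

n(n−1)/2 = 496 ⇒ n(n−1) = 992. Since 32·31 = 992, n = 32.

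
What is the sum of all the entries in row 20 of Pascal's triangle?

1048576

Setting x = 1 in (1+x)^20 gives Σ C(20,i) = 2^20 = 1048576.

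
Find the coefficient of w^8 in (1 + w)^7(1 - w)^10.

-70

Coefficient of w^8 = Σ_{j} C(7,j)·1^j·C(10,8-j)·(-1)^(8-j) for j from 0 to 7.
= 45 + (-840) + 4410 + (-8820) + 7350 + (-2520) + 315 + (-10) = -70.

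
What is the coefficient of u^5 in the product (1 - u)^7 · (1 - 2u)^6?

-7773

Coefficient of u^5 = Σ_{j} C(7,j)·(-1)^j·C(6,5-j)·(-2)^(5-j) for j from 0 to 5.
= (-192) + (-1680) + (-3360) + (-2100) + (-420) + (-21) = -7773.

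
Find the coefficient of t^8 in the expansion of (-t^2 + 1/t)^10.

210

General term: C(10,j)·(-t^2)^j·(1/t)^(10-j), with t-exponent 2j − 1(10−j) = 3j − 10.
Set 3j − 10 = 8: j = 6.
C(10,6) = 210; (-1)^6 = 1; 1^4 = 1.
Coefficient = 210 · 1 · 1 = 210.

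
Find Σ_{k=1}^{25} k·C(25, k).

419430400

Since k·C(25,k) = 25·C(24,k−1), the sum is 25·2^24 = 25·16777216 = 419430400.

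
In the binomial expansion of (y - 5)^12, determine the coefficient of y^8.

The general term is C(12,j)·(y)^j·(-5)^(12-j); the y^8 term has j = 8.
C(12,8) = 495.
Coefficient = C(12,8) · (-5)^4 = 495 · 625 = 309375.

309375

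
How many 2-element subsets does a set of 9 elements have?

36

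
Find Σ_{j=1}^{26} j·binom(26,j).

872415232

Differentiating (1+x)^26 and setting x=1: Σ j·C(26,j) = 26·2^25 = 872415232.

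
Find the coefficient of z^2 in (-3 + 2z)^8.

81648

The general term is C(8,j)·(-3)^j·(2z)^(8-j); the z^2 term has j = 6.
C(8,6) = 28.
Coefficient = C(8,6) · (-3)^6 · 2^2 = 28 · 729 · 4 = 81648.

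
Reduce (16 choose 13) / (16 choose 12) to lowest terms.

4/13

C(n,k+1)/C(n,k) = (n−k)/(k+1) = (16−12)/(12+1) = 4/13.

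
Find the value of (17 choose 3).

C(17,3) = (17·16·15) / 3! = 4080 / 6 = 680.

680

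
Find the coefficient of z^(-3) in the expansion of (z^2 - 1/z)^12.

-220

General term: C(12,j)·(z^2)^j·(-1/z)^(12-j), with z-exponent 2j − 1(12−j) = 3j − 12.
Set 3j − 12 = -3: j = 3.
C(12,3) = 220; 1^3 = 1; (-1)^9 = -1.
Coefficient = 220 · 1 · (-1) = -220.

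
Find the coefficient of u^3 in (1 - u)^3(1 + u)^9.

2

Coefficient of u^3 = Σ_{j} C(3,j)·(-1)^j·C(9,3-j)·1^(3-j) for j from 0 to 3.
= 84 + (-108) + 27 + (-1) = 2.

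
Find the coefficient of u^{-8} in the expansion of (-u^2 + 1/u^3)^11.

General term: C(11,j)·(-u^2)^j·(1/u^3)^(11-j), with u-exponent 2j − 3(11−j) = 5j − 33.
Set 5j − 33 = -8: j = 5.
C(11,5) = 462; (-1)^5 = -1; 1^6 = 1.
Coefficient = 462 · (-1) · 1 = -462.

-462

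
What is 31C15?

300540195

C(31,15) = (31·30·29·28·27·26·25·24·23·22·21·20·19·18·17) / 15! = 393008709555221760000 / 1307674368000 = 300540195.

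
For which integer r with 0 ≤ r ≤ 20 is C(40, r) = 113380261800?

C(40,r) increases on 0 ≤ r ≤ 20. C(40,17) = 88732378800 and C(40,18) = 113380261800, so r = 18.

18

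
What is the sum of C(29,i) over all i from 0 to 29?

The entries of row 29 sum to 2^29 = 536870912.

536870912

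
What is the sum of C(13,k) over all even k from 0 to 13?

Even-k terms of row 13 sum to 2^12 = 4096.

4096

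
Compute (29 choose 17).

C(29,17) = C(29,12) by symmetry.
C(29,12) = (29·28·27·26·25·24·23·22·21·20·19·18) / 12! = 24858235898496000 / 479001600 = 51895935.

51895935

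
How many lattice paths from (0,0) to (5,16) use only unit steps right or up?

20349

Each path is a sequence of 21 steps with 5 rights: C(21,5) = 20349.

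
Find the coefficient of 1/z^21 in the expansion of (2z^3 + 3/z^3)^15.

3868890480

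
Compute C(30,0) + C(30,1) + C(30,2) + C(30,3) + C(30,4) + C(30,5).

174437

1 + 30 + 435 + 4060 + 27405 + 142506 = 174437.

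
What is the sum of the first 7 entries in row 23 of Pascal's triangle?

145499

1 + 23 + 253 + 1771 + 8855 + 33649 + 100947 = 145499.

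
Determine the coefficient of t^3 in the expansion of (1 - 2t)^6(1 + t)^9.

Coefficient of t^3 = Σ_{j} C(6,j)·(-2)^j·C(9,3-j)·1^(3-j) for j from 0 to 3.
= 84 + (-432) + 540 + (-160) = 32.

32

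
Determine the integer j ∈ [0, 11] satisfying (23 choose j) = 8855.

4

C(23,j) increases on 0 ≤ j ≤ 11. C(23,3) = 1771 and C(23,4) = 8855, so j = 4.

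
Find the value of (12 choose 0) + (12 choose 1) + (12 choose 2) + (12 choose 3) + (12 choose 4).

1 + 12 + 66 + 220 + 495 = 794.

794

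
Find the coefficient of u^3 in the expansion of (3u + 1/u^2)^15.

General term: C(15,j)·(3u)^j·(1/u^2)^(15-j), with u-exponent 1j − 2(15−j) = 3j − 30.
Set 3j − 30 = 3: j = 11.
C(15,11) = 1365; 3^11 = 177147; 1^4 = 1.
Coefficient = 1365 · 177147 · 1 = 241805655.

241805655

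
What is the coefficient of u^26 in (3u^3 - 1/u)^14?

59108049

General term: C(14,j)·(3u^3)^j·(-1/u)^(14-j), with u-exponent 3j − 1(14−j) = 4j − 14.
Set 4j − 14 = 26: j = 10.
C(14,10) = 1001; 3^10 = 59049; (-1)^4 = 1.
Coefficient = 1001 · 59049 · 1 = 59108049.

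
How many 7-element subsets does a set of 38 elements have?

12620256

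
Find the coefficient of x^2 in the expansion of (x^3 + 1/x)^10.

General term: C(10,j)·(x^3)^j·(1/x)^(10-j), with x-exponent 3j − 1(10−j) = 4j − 10.
Set 4j − 10 = 2: j = 3.
C(10,3) = 120; 1^3 = 1; 1^7 = 1.
Coefficient = 120 · 1 · 1 = 120.

120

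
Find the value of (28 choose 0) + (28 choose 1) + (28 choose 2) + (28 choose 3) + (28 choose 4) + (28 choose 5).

1 + 28 + 378 + 3276 + 20475 + 98280 = 122438.

122438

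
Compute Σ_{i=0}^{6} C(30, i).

768212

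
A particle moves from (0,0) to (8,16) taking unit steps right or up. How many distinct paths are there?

735471

Each path is a sequence of 24 steps with 8 rights: C(24,8) = 735471.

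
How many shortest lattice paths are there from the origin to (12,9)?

Each path is a sequence of 21 steps with 12 rights: C(21,12) = 293930.

293930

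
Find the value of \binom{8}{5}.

56

C(8,5) = C(8,3) by symmetry.
C(8,3) = (8·7·6) / 3! = 336 / 6 = 56.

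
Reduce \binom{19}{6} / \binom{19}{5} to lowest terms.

7/3

C(n,k+1)/C(n,k) = (n−k)/(k+1) = (19−5)/(5+1) = 14/6 = 7/3.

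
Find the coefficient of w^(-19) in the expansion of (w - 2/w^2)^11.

11264

General term: C(11,j)·(w)^j·(-2/w^2)^(11-j), with w-exponent 1j − 2(11−j) = 3j − 22.
Set 3j − 22 = -19: j = 1.
C(11,1) = 11; 1^1 = 1; (-2)^10 = 1024.
Coefficient = 11 · 1 · 1024 = 11264.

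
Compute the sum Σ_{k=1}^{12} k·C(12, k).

24576

Since k·C(12,k) = 12·C(11,k−1), the sum is 12·2^11 = 12·2048 = 24576.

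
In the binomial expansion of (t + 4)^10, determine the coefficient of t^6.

53760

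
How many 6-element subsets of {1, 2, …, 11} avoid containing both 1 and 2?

All 6-subsets: C(11,6) = 462. Those containing both fixed elements: C(9,4) = 126.
462 − 126 = 336.

336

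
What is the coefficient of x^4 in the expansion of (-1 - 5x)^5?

The general term is C(5,j)·(-1)^j·(-5x)^(5-j); the x^4 term has j = 1.
C(5,1) = 5.
Coefficient = C(5,1) · (-1)^1 · (-5)^4 = 5 · (-1) · 625 = -3125.

-3125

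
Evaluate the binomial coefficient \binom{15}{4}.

C(15,4) = (15·14·13·12) / 4! = 32760 / 24 = 1365.

1365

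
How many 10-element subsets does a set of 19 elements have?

92378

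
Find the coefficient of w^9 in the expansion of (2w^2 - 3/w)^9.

-145152

General term: C(9,j)·(2w^2)^j·(-3/w)^(9-j), with w-exponent 2j − 1(9−j) = 3j − 9.
Set 3j − 9 = 9: j = 6.
C(9,6) = 84; 2^6 = 64; (-3)^3 = -27.
Coefficient = 84 · 64 · (-27) = -145152.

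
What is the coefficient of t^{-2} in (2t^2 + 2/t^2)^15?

General term: C(15,j)·(2t^2)^j·(2/t^2)^(15-j), with t-exponent 2j − 2(15−j) = 4j − 30.
Set 4j − 30 = -2: j = 7.
C(15,7) = 6435; 2^7 = 128; 2^8 = 256.
Coefficient = 6435 · 128 · 256 = 210862080.

210862080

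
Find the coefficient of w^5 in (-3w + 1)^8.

The general term is C(8,j)·(-3w)^j·(1)^(8-j); the w^5 term has j = 5.
C(8,5) = 56.
Coefficient = C(8,5) · (-3)^5 = 56 · (-243) = -13608.

-13608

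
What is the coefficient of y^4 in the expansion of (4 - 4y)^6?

61440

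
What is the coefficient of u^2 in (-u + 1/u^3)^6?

General term: C(6,j)·(-u)^j·(1/u^3)^(6-j), with u-exponent 1j − 3(6−j) = 4j − 18.
Set 4j − 18 = 2: j = 5.
C(6,5) = 6; (-1)^5 = -1; 1^1 = 1.
Coefficient = 6 · (-1) · 1 = -6.

-6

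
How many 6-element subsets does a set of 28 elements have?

376740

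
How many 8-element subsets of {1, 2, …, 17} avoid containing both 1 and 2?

All 8-subsets: C(17,8) = 24310. Those containing both fixed elements: C(15,6) = 5005.
24310 − 5005 = 19305.

19305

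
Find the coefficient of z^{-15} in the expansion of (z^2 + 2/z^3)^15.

General term: C(15,j)·(z^2)^j·(2/z^3)^(15-j), with z-exponent 2j − 3(15−j) = 5j − 45.
Set 5j − 45 = -15: j = 6.
C(15,6) = 5005; 1^6 = 1; 2^9 = 512.
Coefficient = 5005 · 1 · 512 = 2562560.

2562560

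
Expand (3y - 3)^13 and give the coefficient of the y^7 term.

2735858268

The general term is C(13,j)·(3y)^j·(-3)^(13-j); the y^7 term has j = 7.
C(13,7) = 1716.
Coefficient = C(13,7) · 3^7 · (-3)^6 = 1716 · 2187 · 729 = 2735858268.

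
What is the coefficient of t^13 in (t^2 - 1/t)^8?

-8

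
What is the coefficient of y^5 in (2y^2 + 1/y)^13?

General term: C(13,j)·(2y^2)^j·(1/y)^(13-j), with y-exponent 2j − 1(13−j) = 3j − 13.
Set 3j − 13 = 5: j = 6.
C(13,6) = 1716; 2^6 = 64; 1^7 = 1.
Coefficient = 1716 · 64 · 1 = 109824.

109824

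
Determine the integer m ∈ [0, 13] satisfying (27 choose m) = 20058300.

C(27,m) increases on 0 ≤ m ≤ 13. C(27,12) = 17383860 and C(27,13) = 20058300, so m = 13.

13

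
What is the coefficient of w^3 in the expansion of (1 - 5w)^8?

-7000

The general term is C(8,j)·(1)^j·(-5w)^(8-j); the w^3 term has j = 5.
C(8,5) = 56.
Coefficient = C(8,5) · (-5)^3 = 56 · (-125) = -7000.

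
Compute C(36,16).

7307872110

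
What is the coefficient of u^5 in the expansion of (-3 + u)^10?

-61236

The general term is C(10,j)·(-3)^j·(u)^(10-j); the u^5 term has j = 5.
C(10,5) = 252.
Coefficient = C(10,5) · (-3)^5 = 252 · (-243) = -61236.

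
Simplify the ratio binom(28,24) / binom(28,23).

5/24

C(n,k+1)/C(n,k) = (n−k)/(k+1) = (28−23)/(23+1) = 5/24.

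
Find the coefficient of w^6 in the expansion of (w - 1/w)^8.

-8

General term: C(8,j)·(w)^j·(-1/w)^(8-j), with w-exponent 1j − 1(8−j) = 2j − 8.
Set 2j − 8 = 6: j = 7.
C(8,7) = 8; 1^7 = 1; (-1)^1 = -1.
Coefficient = 8 · 1 · (-1) = -8.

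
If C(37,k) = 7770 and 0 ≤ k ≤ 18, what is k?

3

C(37,k) increases on 0 ≤ k ≤ 18. C(37,2) = 666 and C(37,3) = 7770, so k = 3.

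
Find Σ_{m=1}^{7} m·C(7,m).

Differentiating (1+x)^7 and setting x=1: Σ m·C(7,m) = 7·2^6 = 448.

448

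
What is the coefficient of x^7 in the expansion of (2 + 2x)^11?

675840

The general term is C(11,j)·(2)^j·(2x)^(11-j); the x^7 term has j = 4.
C(11,4) = 330.
Coefficient = C(11,4) · 2^4 · 2^7 = 330 · 16 · 128 = 675840.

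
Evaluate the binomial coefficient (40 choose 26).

23206929840

C(40,26) = C(40,14) by symmetry.
C(40,14) = (40·39·38·37·36·35·34·33·32·31·30·29·28·27) / 14! = 2023140487449489408000 / 87178291200 = 23206929840.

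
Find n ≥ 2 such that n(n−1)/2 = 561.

34

n(n−1)/2 = 561 ⇒ n(n−1) = 1122. Since 34·33 = 1122, n = 34.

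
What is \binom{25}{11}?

4457400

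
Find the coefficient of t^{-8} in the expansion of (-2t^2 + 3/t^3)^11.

-10777536

General term: C(11,j)·(-2t^2)^j·(3/t^3)^(11-j), with t-exponent 2j − 3(11−j) = 5j − 33.
Set 5j − 33 = -8: j = 5.
C(11,5) = 462; (-2)^5 = -32; 3^6 = 729.
Coefficient = 462 · (-32) · 729 = -10777536.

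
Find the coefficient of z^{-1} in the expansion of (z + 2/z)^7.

General term: C(7,j)·(z)^j·(2/z)^(7-j), with z-exponent 1j − 1(7−j) = 2j − 7.
Set 2j − 7 = -1: j = 3.
C(7,3) = 35; 1^3 = 1; 2^4 = 16.
Coefficient = 35 · 1 · 16 = 560.

560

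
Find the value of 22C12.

646646

C(22,12) = C(22,10) by symmetry.
C(22,10) = (22·21·20·19·18·17·16·15·14·13) / 10! = 2346549004800 / 3628800 = 646646.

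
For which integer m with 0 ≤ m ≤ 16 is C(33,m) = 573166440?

C(33,m) increases on 0 ≤ m ≤ 16. C(33,12) = 354817320 and C(33,13) = 573166440, so m = 13.

13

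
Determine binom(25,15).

C(25,15) = C(25,10) by symmetry.
C(25,10) = (25·24·23·22·21·20·19·18·17·16) / 10! = 11861676288000 / 3628800 = 3268760.

3268760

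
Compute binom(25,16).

C(25,16) = C(25,9) by symmetry.
C(25,9) = (25·24·23·22·21·20·19·18·17) / 9! = 741354768000 / 362880 = 2042975.

2042975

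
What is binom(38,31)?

C(38,31) = C(38,7) by symmetry.
C(38,7) = (38·37·36·35·34·33·32) / 7! = 63606090240 / 5040 = 12620256.

12620256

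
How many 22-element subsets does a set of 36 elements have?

3796297200

C(36,22) = C(36,14) by symmetry.
C(36,14) = (36·35·34·33·32·31·30·29·28·27·26·25·24·23) / 14! = 330954702783344640000 / 87178291200 = 3796297200.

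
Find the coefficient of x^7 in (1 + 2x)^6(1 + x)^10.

89440

Coefficient of x^7 = Σ_{j} C(6,j)·2^j·C(10,7-j)·1^(7-j) for j from 0 to 6.
= 120 + 2520 + 15120 + 33600 + 28800 + 8640 + 640 = 89440.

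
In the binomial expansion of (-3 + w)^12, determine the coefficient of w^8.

40095

The general term is C(12,j)·(-3)^j·(w)^(12-j); the w^8 term has j = 4.
C(12,4) = 495.
Coefficient = C(12,4) · (-3)^4 = 495 · 81 = 40095.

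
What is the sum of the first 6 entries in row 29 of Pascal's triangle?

146596

1 + 29 + 406 + 3654 + 23751 + 118755 = 146596.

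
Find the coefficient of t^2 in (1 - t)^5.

10

The general term is C(5,j)·(1)^j·(-t)^(5-j); the t^2 term has j = 3.
C(5,3) = 10.
Coefficient = C(5,3) = 10.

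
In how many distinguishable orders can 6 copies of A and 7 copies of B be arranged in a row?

Choose positions for the A's: C(13,6) = 1716.

1716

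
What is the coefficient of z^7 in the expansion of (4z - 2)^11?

86507520

The general term is C(11,j)·(4z)^j·(-2)^(11-j); the z^7 term has j = 7.
C(11,7) = 330.
Coefficient = C(11,7) · 4^7 · (-2)^4 = 330 · 16384 · 16 = 86507520.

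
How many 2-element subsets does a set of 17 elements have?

136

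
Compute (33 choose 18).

1037158320

C(33,18) = C(33,15) by symmetry.
C(33,15) = (33·32·31·30·29·28·27·26·25·24·23·22·21·20·19) / 15! = 1356265350621941760000 / 1307674368000 = 1037158320.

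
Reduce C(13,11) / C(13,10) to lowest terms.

3/11

C(n,k+1)/C(n,k) = (n−k)/(k+1) = (13−10)/(10+1) = 3/11.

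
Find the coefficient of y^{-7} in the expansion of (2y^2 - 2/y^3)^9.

General term: C(9,j)·(2y^2)^j·(-2/y^3)^(9-j), with y-exponent 2j − 3(9−j) = 5j − 27.
Set 5j − 27 = -7: j = 4.
C(9,4) = 126; 2^4 = 16; (-2)^5 = -32.
Coefficient = 126 · 16 · (-32) = -64512.

-64512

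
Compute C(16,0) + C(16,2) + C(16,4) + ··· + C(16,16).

Half of (1+1)^16 + (1−1)^16 gives the even-index sum: 2^15 = 32768.

32768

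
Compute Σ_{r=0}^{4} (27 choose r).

20854

1 + 27 + 351 + 2925 + 17550 = 20854.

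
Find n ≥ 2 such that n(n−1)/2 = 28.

8

n(n−1)/2 = 28 ⇒ n(n−1) = 56. Since 8·7 = 56, n = 8.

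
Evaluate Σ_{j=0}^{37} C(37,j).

The entries of row 37 sum to 2^37 = 137438953472.

137438953472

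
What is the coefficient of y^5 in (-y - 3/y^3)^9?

-27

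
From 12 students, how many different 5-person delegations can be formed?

792

This is C(12,5) = 792.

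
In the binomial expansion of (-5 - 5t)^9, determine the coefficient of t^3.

-164062500

The general term is C(9,j)·(-5)^j·(-5t)^(9-j); the t^3 term has j = 6.
C(9,6) = 84.
Coefficient = C(9,6) · (-5)^6 · (-5)^3 = 84 · 15625 · (-125) = -164062500.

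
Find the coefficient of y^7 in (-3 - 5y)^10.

253125000

The general term is C(10,j)·(-3)^j·(-5y)^(10-j); the y^7 term has j = 3.
C(10,3) = 120.
Coefficient = C(10,3) · (-3)^3 · (-5)^7 = 120 · (-27) · (-78125) = 253125000.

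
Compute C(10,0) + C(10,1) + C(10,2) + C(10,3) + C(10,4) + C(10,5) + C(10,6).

848

1 + 10 + 45 + 120 + 210 + 252 + 210 = 848.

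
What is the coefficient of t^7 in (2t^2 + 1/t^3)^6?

General term: C(6,j)·(2t^2)^j·(1/t^3)^(6-j), with t-exponent 2j − 3(6−j) = 5j − 18.
Set 5j − 18 = 7: j = 5.
C(6,5) = 6; 2^5 = 32; 1^1 = 1.
Coefficient = 6 · 32 · 1 = 192.

192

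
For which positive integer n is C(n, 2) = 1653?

n(n−1)/2 = 1653 ⇒ n(n−1) = 3306. Since 58·57 = 3306, n = 58.

58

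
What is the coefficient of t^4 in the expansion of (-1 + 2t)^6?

240

The general term is C(6,j)·(-1)^j·(2t)^(6-j); the t^4 term has j = 2.
C(6,2) = 15.
Coefficient = C(6,2) · 2^4 = 15 · 16 = 240.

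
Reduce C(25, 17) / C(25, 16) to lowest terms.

C(n,k+1)/C(n,k) = (n−k)/(k+1) = (25−16)/(16+1) = 9/17.

9/17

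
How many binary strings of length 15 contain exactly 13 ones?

105

Choose the 13 positions: C(15,13) = 105.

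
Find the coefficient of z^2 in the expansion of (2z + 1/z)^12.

General term: C(12,j)·(2z)^j·(1/z)^(12-j), with z-exponent 1j − 1(12−j) = 2j − 12.
Set 2j − 12 = 2: j = 7.
C(12,7) = 792; 2^7 = 128; 1^5 = 1.
Coefficient = 792 · 128 · 1 = 101376.

101376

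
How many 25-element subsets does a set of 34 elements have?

C(34,25) = C(34,9) by symmetry.
C(34,9) = (34·33·32·31·30·29·28·27·26) / 9! = 19033511777280 / 362880 = 52451256.

52451256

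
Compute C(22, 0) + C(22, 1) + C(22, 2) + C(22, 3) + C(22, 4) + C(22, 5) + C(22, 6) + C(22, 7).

1 + 22 + 231 + 1540 + 7315 + 26334 + 74613 + 170544 = 280600.

280600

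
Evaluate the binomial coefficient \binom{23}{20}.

1771

C(23,20) = C(23,3) by symmetry.
C(23,3) = (23·22·21) / 3! = 10626 / 6 = 1771.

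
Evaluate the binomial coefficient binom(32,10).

64512240

C(32,10) = (32·31·30·29·28·27·26·25·24·23) / 10! = 234102016512000 / 3628800 = 64512240.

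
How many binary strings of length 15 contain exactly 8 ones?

6435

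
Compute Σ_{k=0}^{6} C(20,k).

60460

1 + 20 + 190 + 1140 + 4845 + 15504 + 38760 = 60460.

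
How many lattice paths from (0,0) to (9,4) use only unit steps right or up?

715

Each path is a sequence of 13 steps with 9 rights: C(13,9) = 715.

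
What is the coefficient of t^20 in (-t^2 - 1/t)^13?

General term: C(13,j)·(-t^2)^j·(-1/t)^(13-j), with t-exponent 2j − 1(13−j) = 3j − 13.
Set 3j − 13 = 20: j = 11.
C(13,11) = 78; (-1)^11 = -1; (-1)^2 = 1.
Coefficient = 78 · (-1) · 1 = -78.

-78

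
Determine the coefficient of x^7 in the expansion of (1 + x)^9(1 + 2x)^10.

854220

Coefficient of x^7 = Σ_{j} C(9,j)·1^j·C(10,7-j)·2^(7-j) for j from 0 to 7.
= 15360 + 120960 + 290304 + 282240 + 120960 + 22680 + 1680 + 36 = 854220.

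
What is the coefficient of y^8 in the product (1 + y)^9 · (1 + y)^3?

495

Coefficient of y^8 = Σ_{j} C(9,j)·C(3,8-j) for j from 5 to 8.
= 126 + 252 + 108 + 9 = 495.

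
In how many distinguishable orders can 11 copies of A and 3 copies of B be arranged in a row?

364

Choose positions for the A's: C(14,11) = 364.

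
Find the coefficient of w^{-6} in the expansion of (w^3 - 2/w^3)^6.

General term: C(6,j)·(w^3)^j·(-2/w^3)^(6-j), with w-exponent 3j − 3(6−j) = 6j − 18.
Set 6j − 18 = -6: j = 2.
C(6,2) = 15; 1^2 = 1; (-2)^4 = 16.
Coefficient = 15 · 1 · 16 = 240.

240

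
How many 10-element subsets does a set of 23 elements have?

1144066

C(23,10) = (23·22·21·20·19·18·17·16·15·14) / 10! = 4151586700800 / 3628800 = 1144066.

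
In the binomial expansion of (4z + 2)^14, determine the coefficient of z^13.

The general term is C(14,j)·(4z)^j·(2)^(14-j); the z^13 term has j = 13.
C(14,13) = 14.
Coefficient = C(14,13) · 4^13 · 2^1 = 14 · 67108864 · 2 = 1879048192.

1879048192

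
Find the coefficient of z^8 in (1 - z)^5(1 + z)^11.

Coefficient of z^8 = Σ_{j} C(5,j)·(-1)^j·C(11,8-j)·1^(8-j) for j from 0 to 5.
= 165 + (-1650) + 4620 + (-4620) + 1650 + (-165) = 0.

0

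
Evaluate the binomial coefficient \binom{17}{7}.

19448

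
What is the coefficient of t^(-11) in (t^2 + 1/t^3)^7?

General term: C(7,j)·(t^2)^j·(1/t^3)^(7-j), with t-exponent 2j − 3(7−j) = 5j − 21.
Set 5j − 21 = -11: j = 2.
C(7,2) = 21; 1^2 = 1; 1^5 = 1.
Coefficient = 21 · 1 · 1 = 21.

21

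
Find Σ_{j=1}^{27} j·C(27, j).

1811939328

Differentiating (1+x)^27 and setting x=1: Σ j·C(27,j) = 27·2^26 = 1811939328.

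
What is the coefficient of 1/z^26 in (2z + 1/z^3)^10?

General term: C(10,j)·(2z)^j·(1/z^3)^(10-j), with z-exponent 1j − 3(10−j) = 4j − 30.
Set 4j − 30 = -26: j = 1.
C(10,1) = 10; 2^1 = 2; 1^9 = 1.
Coefficient = 10 · 2 · 1 = 20.

20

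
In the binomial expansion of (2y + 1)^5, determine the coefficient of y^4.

80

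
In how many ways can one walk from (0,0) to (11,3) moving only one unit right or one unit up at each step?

Each path is a sequence of 14 steps with 11 rights: C(14,11) = 364.

364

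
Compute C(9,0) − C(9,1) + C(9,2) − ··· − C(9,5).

The partial alternating sum Σ_{k=0}^{5} (−1)^k C(9,k) = (−1)^5 C(8,5) = -56.

-56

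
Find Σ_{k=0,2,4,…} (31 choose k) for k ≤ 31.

1073741824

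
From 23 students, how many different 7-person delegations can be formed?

245157

This is C(23,7) = 245157.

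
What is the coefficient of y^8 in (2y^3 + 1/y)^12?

25344

General term: C(12,j)·(2y^3)^j·(1/y)^(12-j), with y-exponent 3j − 1(12−j) = 4j − 12.
Set 4j − 12 = 8: j = 5.
C(12,5) = 792; 2^5 = 32; 1^7 = 1.
Coefficient = 792 · 32 · 1 = 25344.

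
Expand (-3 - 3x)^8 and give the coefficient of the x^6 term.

The general term is C(8,j)·(-3)^j·(-3x)^(8-j); the x^6 term has j = 2.
C(8,2) = 28.
Coefficient = C(8,2) · (-3)^2 · (-3)^6 = 28 · 9 · 729 = 183708.

183708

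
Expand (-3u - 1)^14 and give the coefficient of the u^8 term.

19702683

The general term is C(14,j)·(-3u)^j·(-1)^(14-j); the u^8 term has j = 8.
C(14,8) = 3003.
Coefficient = C(14,8) · (-3)^8 = 3003 · 6561 = 19702683.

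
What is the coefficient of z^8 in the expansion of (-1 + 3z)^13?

-8444007

The general term is C(13,j)·(-1)^j·(3z)^(13-j); the z^8 term has j = 5.
C(13,5) = 1287.
Coefficient = C(13,5) · (-1)^5 · 3^8 = 1287 · (-1) · 6561 = -8444007.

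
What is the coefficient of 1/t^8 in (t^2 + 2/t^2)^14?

1025024

General term: C(14,j)·(t^2)^j·(2/t^2)^(14-j), with t-exponent 2j − 2(14−j) = 4j − 28.
Set 4j − 28 = -8: j = 5.
C(14,5) = 2002; 1^5 = 1; 2^9 = 512.
Coefficient = 2002 · 1 · 512 = 1025024.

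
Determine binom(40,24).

62852101650

C(40,24) = C(40,16) by symmetry.
C(40,16) = (40·39·38·37·36·35·34·33·32·31·30·29·28·27·26·25) / 16! = 1315041316842168115200000 / 20922789888000 = 62852101650.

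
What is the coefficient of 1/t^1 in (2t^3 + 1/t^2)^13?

General term: C(13,j)·(2t^3)^j·(1/t^2)^(13-j), with t-exponent 3j − 2(13−j) = 5j − 26.
Set 5j − 26 = -1: j = 5.
C(13,5) = 1287; 2^5 = 32; 1^8 = 1.
Coefficient = 1287 · 32 · 1 = 41184.

41184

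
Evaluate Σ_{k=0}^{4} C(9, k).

1 + 9 + 36 + 84 + 126 = 256.

256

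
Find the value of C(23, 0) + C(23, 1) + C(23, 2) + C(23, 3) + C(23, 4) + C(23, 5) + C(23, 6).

145499

1 + 23 + 253 + 1771 + 8855 + 33649 + 100947 = 145499.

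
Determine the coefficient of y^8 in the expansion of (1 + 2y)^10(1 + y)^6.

522900

Coefficient of y^8 = Σ_{j} C(10,j)·2^j·C(6,8-j)·1^(8-j) for j from 2 to 8.
= 180 + 5760 + 50400 + 161280 + 201600 + 92160 + 11520 = 522900.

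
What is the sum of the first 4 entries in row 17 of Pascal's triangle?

834

1 + 17 + 136 + 680 = 834.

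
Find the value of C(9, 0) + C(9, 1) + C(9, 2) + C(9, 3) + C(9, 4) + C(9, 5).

382

1 + 9 + 36 + 84 + 126 + 126 = 382.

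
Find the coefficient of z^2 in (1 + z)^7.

The general term is C(7,j)·(1)^j·(z)^(7-j); the z^2 term has j = 5.
C(7,5) = 21.
Coefficient = C(7,5) = 21.

21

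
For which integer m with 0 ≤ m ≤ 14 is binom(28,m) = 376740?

C(28,m) increases on 0 ≤ m ≤ 14. C(28,5) = 98280 and C(28,6) = 376740, so m = 6.

6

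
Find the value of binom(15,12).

455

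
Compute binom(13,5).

C(13,5) = (13·12·11·10·9) / 5! = 154440 / 120 = 1287.

1287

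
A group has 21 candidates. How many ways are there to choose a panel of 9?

This is C(21,9) = 293930.

293930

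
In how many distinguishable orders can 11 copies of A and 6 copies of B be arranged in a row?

12376

Choose positions for the A's: C(17,11) = 12376.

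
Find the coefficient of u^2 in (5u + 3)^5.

The general term is C(5,j)·(5u)^j·(3)^(5-j); the u^2 term has j = 2.
C(5,2) = 10.
Coefficient = C(5,2) · 5^2 · 3^3 = 10 · 25 · 27 = 6750.

6750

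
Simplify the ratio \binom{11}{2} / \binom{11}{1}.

5

C(n,k+1)/C(n,k) = (n−k)/(k+1) = (11−1)/(1+1) = 10/2 = 5.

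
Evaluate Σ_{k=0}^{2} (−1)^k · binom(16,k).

105

The partial alternating sum Σ_{k=0}^{2} (−1)^k C(16,k) = (−1)^2 C(15,2) = 105.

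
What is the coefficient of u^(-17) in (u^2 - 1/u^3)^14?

General term: C(14,j)·(u^2)^j·(-1/u^3)^(14-j), with u-exponent 2j − 3(14−j) = 5j − 42.
Set 5j − 42 = -17: j = 5.
C(14,5) = 2002; 1^5 = 1; (-1)^9 = -1.
Coefficient = 2002 · 1 · (-1) = -2002.

-2002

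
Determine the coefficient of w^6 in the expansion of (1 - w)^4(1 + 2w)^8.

-336

Coefficient of w^6 = Σ_{j} C(4,j)·(-1)^j·C(8,6-j)·2^(6-j) for j from 0 to 4.
= 1792 + (-7168) + 6720 + (-1792) + 112 = -336.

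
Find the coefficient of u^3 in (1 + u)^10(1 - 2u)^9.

78

Coefficient of u^3 = Σ_{j} C(10,j)·1^j·C(9,3-j)·(-2)^(3-j) for j from 0 to 3.
= (-672) + 1440 + (-810) + 120 = 78.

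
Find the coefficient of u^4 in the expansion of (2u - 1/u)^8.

General term: C(8,j)·(2u)^j·(-1/u)^(8-j), with u-exponent 1j − 1(8−j) = 2j − 8.
Set 2j − 8 = 4: j = 6.
C(8,6) = 28; 2^6 = 64; (-1)^2 = 1.
Coefficient = 28 · 64 · 1 = 1792.

1792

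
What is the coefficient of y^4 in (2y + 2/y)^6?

General term: C(6,j)·(2y)^j·(2/y)^(6-j), with y-exponent 1j − 1(6−j) = 2j − 6.
Set 2j − 6 = 4: j = 5.
C(6,5) = 6; 2^5 = 32; 2^1 = 2.
Coefficient = 6 · 32 · 2 = 384.

384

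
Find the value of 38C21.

C(38,21) = C(38,17) by symmetry.
C(38,17) = (38·37·36·35·34·33·32·31·30·29·28·27·26·25·24·23·22) / 17! = 10237090866494416404480000 / 355687428096000 = 28781143380.

28781143380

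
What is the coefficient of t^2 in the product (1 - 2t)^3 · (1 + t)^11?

1

Coefficient of t^2 = Σ_{j} C(3,j)·(-2)^j·C(11,2-j)·1^(2-j) for j from 0 to 2.
= 55 + (-66) + 12 = 1.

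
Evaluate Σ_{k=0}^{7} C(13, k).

5812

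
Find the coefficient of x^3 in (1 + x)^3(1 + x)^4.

Coefficient of x^3 = Σ_{j} C(3,j)·C(4,3-j) for j from 0 to 3.
= 4 + 18 + 12 + 1 = 35.

35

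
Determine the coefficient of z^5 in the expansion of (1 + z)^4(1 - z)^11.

77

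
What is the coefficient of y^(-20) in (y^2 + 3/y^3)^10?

295245

General term: C(10,j)·(y^2)^j·(3/y^3)^(10-j), with y-exponent 2j − 3(10−j) = 5j − 30.
Set 5j − 30 = -20: j = 2.
C(10,2) = 45; 1^2 = 1; 3^8 = 6561.
Coefficient = 45 · 1 · 6561 = 295245.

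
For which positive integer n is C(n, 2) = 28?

n(n−1)/2 = 28 ⇒ n(n−1) = 56. Since 8·7 = 56, n = 8.

8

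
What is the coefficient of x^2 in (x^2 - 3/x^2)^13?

1250964

General term: C(13,j)·(x^2)^j·(-3/x^2)^(13-j), with x-exponent 2j − 2(13−j) = 4j − 26.
Set 4j − 26 = 2: j = 7.
C(13,7) = 1716; 1^7 = 1; (-3)^6 = 729.
Coefficient = 1716 · 1 · 729 = 1250964.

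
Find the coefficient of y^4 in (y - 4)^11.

The general term is C(11,j)·(y)^j·(-4)^(11-j); the y^4 term has j = 4.
C(11,4) = 330.
Coefficient = C(11,4) · (-4)^7 = 330 · (-16384) = -5406720.

-5406720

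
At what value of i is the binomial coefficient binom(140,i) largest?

70

C(140,i) is maximized at i = 140/2 = 70.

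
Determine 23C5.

33649

C(23,5) = (23·22·21·20·19) / 5! = 4037880 / 120 = 33649.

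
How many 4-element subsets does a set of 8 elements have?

C(8,4) = (8·7·6·5) / 4! = 1680 / 24 = 70.

70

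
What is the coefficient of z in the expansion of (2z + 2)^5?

160

The general term is C(5,j)·(2z)^j·(2)^(5-j); the z^1 term has j = 1.
C(5,1) = 5.
Coefficient = C(5,1) · 2^1 · 2^4 = 5 · 2 · 16 = 160.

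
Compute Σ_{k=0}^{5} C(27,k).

1 + 27 + 351 + 2925 + 17550 + 80730 = 101584.

101584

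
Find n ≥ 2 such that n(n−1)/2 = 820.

41

n(n−1)/2 = 820 ⇒ n(n−1) = 1640. Since 41·40 = 1640, n = 41.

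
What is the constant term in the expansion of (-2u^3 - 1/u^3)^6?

General term: C(6,j)·(-2u^3)^j·(-1/u^3)^(6-j), with u-exponent 3j − 3(6−j) = 6j − 18.
Set 6j − 18 = 0: j = 3.
C(6,3) = 20; (-2)^3 = -8; (-1)^3 = -1.
Coefficient = 20 · (-8) · (-1) = 160.

160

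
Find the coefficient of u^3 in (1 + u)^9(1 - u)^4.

-10

Coefficient of u^3 = Σ_{j} C(9,j)·1^j·C(4,3-j)·(-1)^(3-j) for j from 0 to 3.
= (-4) + 54 + (-144) + 84 = -10.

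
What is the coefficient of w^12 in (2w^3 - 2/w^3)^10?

General term: C(10,j)·(2w^3)^j·(-2/w^3)^(10-j), with w-exponent 3j − 3(10−j) = 6j − 30.
Set 6j − 30 = 12: j = 7.
C(10,7) = 120; 2^7 = 128; (-2)^3 = -8.
Coefficient = 120 · 128 · (-8) = -122880.

-122880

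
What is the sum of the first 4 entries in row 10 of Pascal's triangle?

176

1 + 10 + 45 + 120 = 176.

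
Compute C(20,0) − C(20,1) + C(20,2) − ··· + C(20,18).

19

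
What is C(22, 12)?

646646

C(22,12) = C(22,10) by symmetry.
C(22,10) = (22·21·20·19·18·17·16·15·14·13) / 10! = 2346549004800 / 3628800 = 646646.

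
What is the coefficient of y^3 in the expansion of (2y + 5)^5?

2000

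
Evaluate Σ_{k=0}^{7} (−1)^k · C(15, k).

The partial alternating sum Σ_{k=0}^{7} (−1)^k C(15,k) = (−1)^7 C(14,7) = -3432.

-3432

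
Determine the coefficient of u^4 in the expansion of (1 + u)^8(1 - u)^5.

Coefficient of u^4 = Σ_{j} C(8,j)·1^j·C(5,4-j)·(-1)^(4-j) for j from 0 to 4.
= 5 + (-80) + 280 + (-280) + 70 = -5.

-5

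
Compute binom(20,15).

15504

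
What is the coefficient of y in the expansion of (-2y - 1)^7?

The general term is C(7,j)·(-2y)^j·(-1)^(7-j); the y^1 term has j = 1.
C(7,1) = 7.
Coefficient = C(7,1) · (-2)^1 = 7 · (-2) = -14.

-14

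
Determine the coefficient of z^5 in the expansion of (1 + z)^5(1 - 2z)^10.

Coefficient of z^5 = Σ_{j} C(5,j)·1^j·C(10,5-j)·(-2)^(5-j) for j from 0 to 5.
= (-8064) + 16800 + (-9600) + 1800 + (-100) + 1 = 837.

837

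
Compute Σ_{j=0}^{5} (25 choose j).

68406

1 + 25 + 300 + 2300 + 12650 + 53130 = 68406.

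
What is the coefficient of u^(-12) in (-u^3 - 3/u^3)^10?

General term: C(10,j)·(-u^3)^j·(-3/u^3)^(10-j), with u-exponent 3j − 3(10−j) = 6j − 30.
Set 6j − 30 = -12: j = 3.
C(10,3) = 120; (-1)^3 = -1; (-3)^7 = -2187.
Coefficient = 120 · (-1) · (-2187) = 262440.

262440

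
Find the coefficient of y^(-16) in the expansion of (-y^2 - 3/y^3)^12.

General term: C(12,j)·(-y^2)^j·(-3/y^3)^(12-j), with y-exponent 2j − 3(12−j) = 5j − 36.
Set 5j − 36 = -16: j = 4.
C(12,4) = 495; (-1)^4 = 1; (-3)^8 = 6561.
Coefficient = 495 · 1 · 6561 = 3247695.

3247695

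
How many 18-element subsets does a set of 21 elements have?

1330

C(21,18) = C(21,3) by symmetry.
C(21,3) = (21·20·19) / 3! = 7980 / 6 = 1330.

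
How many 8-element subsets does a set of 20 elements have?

125970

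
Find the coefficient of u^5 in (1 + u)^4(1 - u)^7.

Coefficient of u^5 = Σ_{j} C(4,j)·1^j·C(7,5-j)·(-1)^(5-j) for j from 0 to 4.
= (-21) + 140 + (-210) + 84 + (-7) = -14.

-14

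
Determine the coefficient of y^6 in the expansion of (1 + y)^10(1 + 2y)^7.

87346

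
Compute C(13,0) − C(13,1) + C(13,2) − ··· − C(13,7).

The partial alternating sum Σ_{k=0}^{7} (−1)^k C(13,k) = (−1)^7 C(12,7) = -792.

-792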